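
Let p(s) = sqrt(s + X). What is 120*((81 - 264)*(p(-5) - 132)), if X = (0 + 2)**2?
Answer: 2898720 - 21960*I ≈ 2.8987e+6 - 21960.0*I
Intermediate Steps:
X = 4 (X = 2**2 = 4)
p(s) = sqrt(4 + s) (p(s) = sqrt(s + 4) = sqrt(4 + s))
120*((81 - 264)*(p(-5) - 132)) = 120*((81 - 264)*(sqrt(4 - 5) - 132)) = 120*(-183*(sqrt(-1) - 132)) = 120*(-183*(I - 132)) = 120*(-183*(-132 + I)) = 120*(24156 - 183*I) = 2898720 - 21960*I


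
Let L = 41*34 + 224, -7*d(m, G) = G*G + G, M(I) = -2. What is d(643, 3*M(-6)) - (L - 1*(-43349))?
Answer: -314799/7 ≈ -44971.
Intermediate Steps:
d(m, G) = -G/7 - G²/7 (d(m, G) = -(G*G + G)/7 = -(G² + G)/7 = -(G + G²)/7 = -G/7 - G²/7)
L = 1618 (L = 1394 + 224 = 1618)
d(643, 3*M(-6)) - (L - 1*(-43349)) = -3*(-2)*(1 + 3*(-2))/7 - (1618 - 1*(-43349)) = -⅐*(-6)*(1 - 6) - (1618 + 43349) = -⅐*(-6)*(-5) - 1*44967 = -30/7 - 44967 = -314799/7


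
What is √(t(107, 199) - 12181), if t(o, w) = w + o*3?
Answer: 13*I*√69 ≈ 107.99*I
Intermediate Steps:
t(o, w) = w + 3*o
√(t(107, 199) - 12181) = √((199 + 3*107) - 12181) = √((199 + 321) - 12181) = √(520 - 12181) = √(-11661) = 13*I*√69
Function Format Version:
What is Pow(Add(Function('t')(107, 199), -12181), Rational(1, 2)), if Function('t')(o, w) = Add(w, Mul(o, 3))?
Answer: Mul(13, I, Pow(69, Rational(1, 2))) ≈ Mul(107.99, I)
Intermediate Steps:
Function('t')(o, w) = Add(w, Mul(3, o))
Pow(Add(Function('t')(107, 199), -12181), Rational(1, 2)) = Pow(Add(Add(199, Mul(3, 107)), -12181), Rational(1, 2)) = Pow(Add(Add(199, 321), -12181), Rational(1, 2)) = Pow(Add(520, -12181), Rational(1, 2)) = Pow(-11661, Rational(1, 2)) = Mul(13, I, Pow(69, Rational(1, 2)))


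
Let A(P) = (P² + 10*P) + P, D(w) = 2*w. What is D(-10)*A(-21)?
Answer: -4200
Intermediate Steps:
A(P) = P² + 11*P
D(-10)*A(-21) = (2*(-10))*(-21*(11 - 21)) = -(-420)*(-10) = -20*210 = -4200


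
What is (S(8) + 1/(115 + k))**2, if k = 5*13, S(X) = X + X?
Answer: 8300161/32400 ≈ 256.18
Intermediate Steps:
S(X) = 2*X
k = 65
(S(8) + 1/(115 + k))**2 = (2*8 + 1/(115 + 65))**2 = (16 + 1/180)**2 = (2881/180)**2 = 8300161/32400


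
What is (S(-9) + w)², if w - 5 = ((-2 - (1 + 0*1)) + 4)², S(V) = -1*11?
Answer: 25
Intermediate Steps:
S(V) = -11
w = 6 (w = 5 + ((-2 - (1 + 0*1)) + 4)² = 5 + ((-2 - (1 + 0)) + 4)² = 5 + ((-2 - 1*1) + 4)² = 5 + ((-2 - 1) + 4)² = 5 + (-3 + 4)² = 5 + 1² = 5 + 1 = 6)
(S(-9) + w)² = (-11 + 6)² = (-5)² = 25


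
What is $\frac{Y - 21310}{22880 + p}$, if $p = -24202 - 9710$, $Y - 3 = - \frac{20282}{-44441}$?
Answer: $\frac{946884105}{490273112} \approx 1.9313$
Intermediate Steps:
$Y = \frac{153605}{44441}$ ($Y = 3 - \frac{20282}{-44441} = 3 - - \frac{20282}{44441} = 3 + \frac{20282}{44441} = \frac{153605}{44441} \approx 3.4564$)
$p = -33912$
$\frac{Y - 21310}{22880 + p} = \frac{\frac{153605}{44441} - 21310}{22880 - 33912} = - \frac{946884105}{44441 \left(-11032\right)} = \left(- \frac{946884105}{44441}\right) \left(- \frac{1}{11032}\right) = \frac{946884105}{490273112}$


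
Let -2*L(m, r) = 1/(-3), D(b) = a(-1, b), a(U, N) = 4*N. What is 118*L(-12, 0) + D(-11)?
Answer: -73/3 ≈ -24.333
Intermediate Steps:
D(b) = 4*b
L(m, r) = ⅙ (L(m, r) = -½/(-3) = -½*(-⅓) = ⅙)
118*L(-12, 0) + D(-11) = 118*(⅙) + 4*(-11) = 59/3 - 44 = -73/3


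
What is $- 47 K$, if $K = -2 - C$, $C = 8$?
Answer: $470$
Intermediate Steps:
$K = -10$ ($K = -2 - 8 = -10$)
$- 47 K = \left(-47\right) \left(-10\right) = 470$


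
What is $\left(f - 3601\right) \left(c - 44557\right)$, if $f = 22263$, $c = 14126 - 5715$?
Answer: $-674556652$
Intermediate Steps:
$c = 8411$
$\left(f - 3601\right) \left(c - 44557\right) = \left(22263 - 3601\right) \left(8411 - 44557\right) = 18662 \left(-36146\right) = -674556652$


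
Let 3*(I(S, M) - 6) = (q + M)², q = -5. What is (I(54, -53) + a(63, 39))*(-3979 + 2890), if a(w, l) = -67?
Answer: -1154703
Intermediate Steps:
I(S, M) = 6 + (-5 + M)²/3
(I(54, -53) + a(63, 39))*(-3979 + 2890) = ((6 + (-5 - 53)²/3) - 67)*(-3979 + 2890) = ((6 + (⅓)*(-58)²) - 67)*(-1089) = ((6 + (⅓)*3364) - 67)*(-1089) = ((6 + 3364/3) - 67)*(-1089) = (3382/3 - 67)*(-1089) = (3181/3)*(-1089) = -1154703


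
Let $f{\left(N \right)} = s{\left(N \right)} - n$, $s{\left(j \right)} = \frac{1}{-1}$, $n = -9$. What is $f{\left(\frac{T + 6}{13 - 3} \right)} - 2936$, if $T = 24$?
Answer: $-2928$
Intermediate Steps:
$s{\left(j \right)} = -1$
$f{\left(N \right)} = 8$ ($f{\left(N \right)} = -1 - -9 = -1 + 9 = 8$)
$f{\left(\frac{T + 6}{13 - 3} \right)} - 2936 = 8 - 2936 = -2928$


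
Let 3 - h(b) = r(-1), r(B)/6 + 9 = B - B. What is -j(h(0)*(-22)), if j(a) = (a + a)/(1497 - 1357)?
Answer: 627/35 ≈ 17.914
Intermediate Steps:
r(B) = -54 (r(B) = -54 + 6*(B - B) = -54 + 6*0 = -54 + 0 = -54)
h(b) = 57 (h(b) = 3 - 1*(-54) = 3 + 54 = 57)
j(a) = a/70 (j(a) = (2*a)/140 = (2*a)*(1/140) = a/70)
-j(h(0)*(-22)) = -57*(-22)/70 = -(-1254)/70 = -1*(-627/35) = 627/35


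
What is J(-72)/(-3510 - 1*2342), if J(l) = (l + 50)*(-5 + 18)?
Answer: 13/266 ≈ 0.048872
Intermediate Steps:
J(l) = 650 + 13*l (J(l) = (50 + l)*13 = 650 + 13*l)
J(-72)/(-3510 - 1*2342) = (650 + 13*(-72))/(-3510 - 1*2342) = (650 - 936)/(-3510 - 2342) = -286/(-5852) = -286*(-1/5852) = 13/266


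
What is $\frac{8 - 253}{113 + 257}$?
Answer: $- \frac{49}{74} \approx -0.66216$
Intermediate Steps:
$\frac{8 - 253}{113 + 257} = - \frac{245}{370} = \left(-245\right) \frac{1}{370} = - \frac{49}{74}$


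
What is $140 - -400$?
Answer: $540$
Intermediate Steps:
$140 - -400 = 140 + 400 = 540$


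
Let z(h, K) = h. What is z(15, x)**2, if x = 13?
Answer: 225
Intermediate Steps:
z(15, x)**2 = 15**2 = 225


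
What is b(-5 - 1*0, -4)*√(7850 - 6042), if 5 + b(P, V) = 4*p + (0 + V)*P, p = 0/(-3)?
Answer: 60*√113 ≈ 637.81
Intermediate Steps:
p = 0 (p = 0*(-⅓) = 0)
b(P, V) = -5 + P*V (b(P, V) = -5 + (4*0 + (0 + V)*P) = -5 + (0 + V*P) = -5 + (0 + P*V) = -5 + P*V)
b(-5 - 1*0, -4)*√(7850 - 6042) = (-5 + (-5 - 1*0)*(-4))*√(7850 - 6042) = (-5 + (-5 + 0)*(-4))*√1808 = (-5 - 5*(-4))*(4*√113) = (-5 + 20)*(4*√113) = 15*(4*√113) = 60*√113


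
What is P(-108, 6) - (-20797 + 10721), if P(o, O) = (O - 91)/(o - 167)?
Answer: 554197/55 ≈ 10076.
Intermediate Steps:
P(o, O) = (-91 + O)/(-167 + o)
P(-108, 6) - (-20797 + 10721) = (-91 + 6)/(-167 - 108) - (-20797 + 10721) = -85/(-275) - 1*(-10076) = -1/275*(-85) + 10076 = 17/55 + 10076 = 554197/55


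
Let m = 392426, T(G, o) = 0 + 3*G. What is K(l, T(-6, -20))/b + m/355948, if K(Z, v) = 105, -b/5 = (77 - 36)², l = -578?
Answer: 14178113/13007578 ≈ 1.0900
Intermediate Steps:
T(G, o) = 3*G
b = -8405 (b = -5*(77 - 36)² = -5*41² = -5*1681 = -8405)
K(l, T(-6, -20))/b + m/355948 = 105/(-8405) + 392426/355948 = 105*(-1/8405) + 392426*(1/355948) = -21/1681 + 8531/7738 = 14178113/13007578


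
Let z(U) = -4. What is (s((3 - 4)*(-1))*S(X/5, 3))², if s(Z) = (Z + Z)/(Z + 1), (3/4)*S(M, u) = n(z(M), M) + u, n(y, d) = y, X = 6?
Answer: 16/9 ≈ 1.7778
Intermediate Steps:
S(M, u) = -16/3 + 4*u/3 (S(M, u) = 4*(-4 + u)/3 = -16/3 + 4*u/3)
s(Z) = 2*Z/(1 + Z) (s(Z) = (2*Z)/(1 + Z) = 2*Z/(1 + Z))
(s((3 - 4)*(-1))*S(X/5, 3))² = ((2*((3 - 4)*(-1))/(1 + (3 - 4)*(-1)))*(-16/3 + (4/3)*3))² = ((2*(-1*(-1))/(1 - 1*(-1)))*(-16/3 + 4))² = ((2*1/(1 + 1))*(-4/3))² = ((2*1/2)*(-4/3))² = ((2*1*(½))*(-4/3))² = (1*(-4/3))² = (-4/3)² = 16/9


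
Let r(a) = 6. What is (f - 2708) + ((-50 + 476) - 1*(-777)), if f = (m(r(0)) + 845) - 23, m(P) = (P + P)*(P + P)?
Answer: -539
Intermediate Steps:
m(P) = 4*P**2 (m(P) = (2*P)*(2*P) = 4*P**2)
f = 966 (f = (4*6**2 + 845) - 23 = (4*36 + 845) - 23 = (144 + 845) - 23 = 989 - 23 = 966)
(f - 2708) + ((-50 + 476) - 1*(-777)) = (966 - 2708) + ((-50 + 476) - 1*(-777)) = -1742 + (426 + 777) = -1742 + 1203 = -539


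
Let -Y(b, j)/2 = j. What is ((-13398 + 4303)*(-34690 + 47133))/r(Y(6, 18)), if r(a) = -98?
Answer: 113169085/98 ≈ 1.1548e+6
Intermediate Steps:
Y(b, j) = -2*j
((-13398 + 4303)*(-34690 + 47133))/r(Y(6, 18)) = ((-13398 + 4303)*(-34690 + 47133))/(-98) = -9095*12443*(-1/98) = -113169085*(-1/98) = 113169085/98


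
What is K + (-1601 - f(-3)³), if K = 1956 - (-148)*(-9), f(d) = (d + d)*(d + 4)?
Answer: -761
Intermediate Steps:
f(d) = 2*d*(4 + d) (f(d) = (2*d)*(4 + d) = 2*d*(4 + d))
K = 624 (K = 1956 - 1*1332 = 1956 - 1332 = 624)
K + (-1601 - f(-3)³) = 624 + (-1601 - (2*(-3)*(4 - 3))³) = 624 + (-1601 - (2*(-3)*1)³) = 624 + (-1601 - 1*(-6)³) = 624 + (-1601 - 1*(-216)) = 624 + (-1601 + 216) = 624 - 1385 = -761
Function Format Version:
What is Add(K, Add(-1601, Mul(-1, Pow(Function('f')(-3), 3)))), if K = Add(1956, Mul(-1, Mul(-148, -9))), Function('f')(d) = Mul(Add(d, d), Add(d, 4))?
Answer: -761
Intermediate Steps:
Function('f')(d) = Mul(2, d, Add(4, d)) (Function('f')(d) = Mul(Mul(2, d), Add(4, d)) = Mul(2, d, Add(4, d)))
K = 624 (K = Add(1956, Mul(-1, 1332)) = Add(1956, -1332) = 624)
Add(K, Add(-1601, Mul(-1, Pow(Function('f')(-3), 3)))) = Add(624, Add(-1601, Mul(-1, Pow(Mul(2, -3, Add(4, -3)), 3)))) = Add(624, Add(-1601, Mul(-1, Pow(Mul(2, -3, 1), 3)))) = Add(624, Add(-1601, Mul(-1, Pow(-6, 3)))) = Add(624, Add(-1601, Mul(-1, -216))) = Add(624, Add(-1601, 216)) = Add(624, -1385) = -761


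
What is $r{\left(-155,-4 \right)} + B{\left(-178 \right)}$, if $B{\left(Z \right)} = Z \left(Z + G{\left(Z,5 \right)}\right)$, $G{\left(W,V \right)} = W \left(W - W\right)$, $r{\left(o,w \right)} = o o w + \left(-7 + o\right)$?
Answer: $-64578$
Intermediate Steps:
$r{\left(o,w \right)} = -7 + o + w o^{2}$ ($r{\left(o,w \right)} = o^{2} w + \left(-7 + o\right) = w o^{2} + \left(-7 + o\right) = -7 + o + w o^{2}$)
$G{\left(W,V \right)} = 0$ ($G{\left(W,V \right)} = W 0 = 0$)
$B{\left(Z \right)} = Z^{2}$ ($B{\left(Z \right)} = Z \left(Z + 0\right) = Z Z = Z^{2}$)
$r{\left(-155,-4 \right)} + B{\left(-178 \right)} = \left(-7 - 155 - 4 \left(-155\right)^{2}\right) + \left(-178\right)^{2} = \left(-7 - 155 - 96100\right) + 31684 = -96262 + 31684 = -64578$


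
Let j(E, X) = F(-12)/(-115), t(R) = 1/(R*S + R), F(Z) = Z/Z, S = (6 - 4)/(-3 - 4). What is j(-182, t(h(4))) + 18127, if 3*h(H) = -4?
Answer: 2084604/115 ≈ 18127.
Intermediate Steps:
h(H) = -4/3 (h(H) = (⅓)*(-4) = -4/3)
S = -2/7 (S = 2/(-7) = 2*(-⅐) = -2/7 ≈ -0.28571)
F(Z) = 1
t(R) = 7/(5*R) (t(R) = 1/(R*(-2/7) + R) = 1/(-2*R/7 + R) = 1/(5*R/7) = 7/(5*R))
j(E, X) = -1/115 (j(E, X) = 1/(-115) = 1*(-1/115) = -1/115)
j(-182, t(h(4))) + 18127 = -1/115 + 18127 = 2084604/115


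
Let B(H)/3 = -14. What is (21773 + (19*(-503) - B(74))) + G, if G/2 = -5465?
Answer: 1328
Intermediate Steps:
B(H) = -42 (B(H) = 3*(-14) = -42)
G = -10930 (G = 2*(-5465) = -10930)
(21773 + (19*(-503) - B(74))) + G = (21773 + (19*(-503) - 1*(-42))) - 10930 = (21773 + (-9557 + 42)) - 10930 = (21773 - 9515) - 10930 = 12258 - 10930 = 1328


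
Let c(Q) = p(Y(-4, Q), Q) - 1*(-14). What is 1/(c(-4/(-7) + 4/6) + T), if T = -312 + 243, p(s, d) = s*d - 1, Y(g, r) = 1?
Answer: -21/1150 ≈ -0.018261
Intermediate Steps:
p(s, d) = -1 + d*s (p(s, d) = d*s - 1 = -1 + d*s)
T = -69
c(Q) = 13 + Q (c(Q) = (-1 + Q*1) - 1*(-14) = (-1 + Q) + 14 = 13 + Q)
1/(c(-4/(-7) + 4/6) + T) = 1/((13 + (-4/(-7) + 4/6)) - 69) = 1/((13 + (-4*(-1/7) + 4*(1/6))) - 69) = 1/((13 + (4/7 + 2/3)) - 69) = 1/((13 + 26/21) - 69) = 1/(299/21 - 69) = 1/(-1150/21) = -21/1150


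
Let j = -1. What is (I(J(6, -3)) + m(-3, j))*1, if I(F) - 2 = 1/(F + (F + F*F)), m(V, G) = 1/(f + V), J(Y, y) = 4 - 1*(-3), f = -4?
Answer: 118/63 ≈ 1.8730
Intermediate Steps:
J(Y, y) = 7 (J(Y, y) = 4 + 3 = 7)
m(V, G) = 1/(-4 + V)
I(F) = 2 + 1/(F² + 2*F) (I(F) = 2 + 1/(F + (F + F*F)) = 2 + 1/(F + (F + F²)) = 2 + 1/(F² + 2*F))
(I(J(6, -3)) + m(-3, j))*1 = ((1 + 2*7² + 4*7)/(7*(2 + 7)) + 1/(-4 - 3))*1 = ((⅐)*(1 + 2*49 + 28)/9 + 1/(-7))*1 = ((⅐)*(⅑)*(1 + 98 + 28) - ⅐)*1 = ((⅐)*(⅑)*127 - ⅐)*1 = (127/63 - ⅐)*1 = (118/63)*1 = 118/63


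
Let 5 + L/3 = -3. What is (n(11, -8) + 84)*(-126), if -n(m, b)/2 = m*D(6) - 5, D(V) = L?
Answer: -78372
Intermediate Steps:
L = -24 (L = -15 + 3*(-3) = -15 - 9 = -24)
D(V) = -24
n(m, b) = 10 + 48*m (n(m, b) = -2*(m*(-24) - 5) = -2*(-24*m - 5) = -2*(-5 - 24*m) = 10 + 48*m)
(n(11, -8) + 84)*(-126) = ((10 + 48*11) + 84)*(-126) = ((10 + 528) + 84)*(-126) = (538 + 84)*(-126) = 622*(-126) = -78372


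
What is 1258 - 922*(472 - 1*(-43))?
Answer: -473572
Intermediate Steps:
1258 - 922*(472 - 1*(-43)) = 1258 - 922*(472 + 43) = 1258 - 922*515 = 1258 - 474830 = -473572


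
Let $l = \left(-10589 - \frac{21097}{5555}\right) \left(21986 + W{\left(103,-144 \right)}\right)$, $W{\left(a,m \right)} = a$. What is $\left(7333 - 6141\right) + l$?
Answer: $- \frac{1299776228728}{5555} \approx -2.3398 \cdot 10^{8}$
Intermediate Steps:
$l = - \frac{1299782850288}{5555}$ ($l = \left(-10589 - \frac{21097}{5555}\right) \left(21986 + 103\right) = \left(-10589 - \frac{21097}{5555}\right) 22089 = \left(- \frac{58842992}{5555}\right) 22089 = - \frac{1299782850288}{5555} \approx -2.3398 \cdot 10^{8}$)
$\left(7333 - 6141\right) + l = \left(7333 - 6141\right) - \frac{1299782850288}{5555} = 1192 - \frac{1299782850288}{5555} = - \frac{1299776228728}{5555}$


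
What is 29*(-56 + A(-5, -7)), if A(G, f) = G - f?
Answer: -1566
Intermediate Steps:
29*(-56 + A(-5, -7)) = 29*(-56 + (-5 - 1*(-7))) = 29*(-56 + (-5 + 7)) = 29*(-56 + 2) = 29*(-54) = -1566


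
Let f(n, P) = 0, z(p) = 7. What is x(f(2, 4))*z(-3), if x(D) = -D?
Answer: 0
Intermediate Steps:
x(f(2, 4))*z(-3) = -1*0*7 = 0*7 = 0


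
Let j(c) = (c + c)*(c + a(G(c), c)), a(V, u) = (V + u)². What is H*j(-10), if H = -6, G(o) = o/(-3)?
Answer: 12400/3 ≈ 4133.3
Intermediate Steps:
G(o) = -o/3 (G(o) = o*(-⅓) = -o/3)
j(c) = 2*c*(c + 4*c²/9) (j(c) = (c + c)*(c + (-c/3 + c)²) = (2*c)*(c + (2*c/3)²) = (2*c)*(c + 4*c²/9) = 2*c*(c + 4*c²/9))
H*j(-10) = -6*(-10)²*(2 + (8/9)*(-10)) = -600*(2 - 80/9) = -600*(-62)/9 = -6*(-6200/9) = 12400/3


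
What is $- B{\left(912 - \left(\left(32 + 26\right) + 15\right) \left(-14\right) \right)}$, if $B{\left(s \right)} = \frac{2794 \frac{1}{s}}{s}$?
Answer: $- \frac{1397}{1870178} \approx -0.00074699$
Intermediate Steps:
$B{\left(s \right)} = \frac{2794}{s^{2}}$
$- B{\left(912 - \left(\left(32 + 26\right) + 15\right) \left(-14\right) \right)} = - \frac{2794}{\left(912 - \left(\left(32 + 26\right) + 15\right) \left(-14\right)\right)^{2}} = - \frac{2794}{\left(912 - \left(58 + 15\right) \left(-14\right)\right)^{2}} = - \frac{2794}{\left(912 - 73 \left(-14\right)\right)^{2}} = - \frac{2794}{\left(912 - -1022\right)^{2}} = - \frac{2794}{\left(912 + 1022\right)^{2}} = - \frac{2794}{3740356} = \left(-1\right) \frac{1397}{1870178} = - \frac{1397}{1870178}$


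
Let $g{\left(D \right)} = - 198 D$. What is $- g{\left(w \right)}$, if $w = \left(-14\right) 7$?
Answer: $-19404$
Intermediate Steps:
$w = -98$
$- g{\left(w \right)} = - \left(-198\right) \left(-98\right) = \left(-1\right) 19404 = -19404$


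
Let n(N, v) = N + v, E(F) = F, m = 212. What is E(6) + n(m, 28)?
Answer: 246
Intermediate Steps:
E(6) + n(m, 28) = 6 + (212 + 28) = 6 + 240 = 246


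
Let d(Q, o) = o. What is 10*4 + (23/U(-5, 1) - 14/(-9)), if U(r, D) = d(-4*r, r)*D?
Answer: 1663/45 ≈ 36.956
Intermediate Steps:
U(r, D) = D*r (U(r, D) = r*D = D*r)
10*4 + (23/U(-5, 1) - 14/(-9)) = 10*4 + (23/((1*(-5))) - 14/(-9)) = 40 + (23/(-5) - 14*(-⅑)) = 40 + (23*(-⅕) + 14/9) = 40 + (-23/5 + 14/9) = 40 - 137/45 = 1663/45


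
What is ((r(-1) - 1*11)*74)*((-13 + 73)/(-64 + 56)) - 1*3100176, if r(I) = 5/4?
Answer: -12379059/4 ≈ -3.0948e+6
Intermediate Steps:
r(I) = 5/4 (r(I) = 5*(1/4) = 5/4)
((r(-1) - 1*11)*74)*((-13 + 73)/(-64 + 56)) - 1*3100176 = ((5/4 - 1*11)*74)*((-13 + 73)/(-64 + 56)) - 1*3100176 = ((5/4 - 11)*74)*(60/(-8)) - 3100176 = (-39/4*74)*(60*(-1/8)) - 3100176 = -1443/2*(-15/2) - 3100176 = 21645/4 - 3100176 = -12379059/4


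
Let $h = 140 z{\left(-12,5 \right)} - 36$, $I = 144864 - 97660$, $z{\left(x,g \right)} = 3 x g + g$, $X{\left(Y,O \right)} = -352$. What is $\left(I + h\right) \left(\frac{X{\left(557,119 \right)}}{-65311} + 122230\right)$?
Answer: $\frac{180957825277176}{65311} \approx 2.7707 \cdot 10^{9}$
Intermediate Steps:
$z{\left(x,g \right)} = g + 3 g x$ ($z{\left(x,g \right)} = 3 g x + g = g + 3 g x$)
$I = 47204$
$h = -24536$ ($h = 140 \cdot 5 \left(1 + 3 \left(-12\right)\right) - 36 = 140 \cdot 5 \left(1 - 36\right) - 36 = 140 \cdot 5 \left(-35\right) - 36 = 140 \left(-175\right) - 36 = -24500 - 36 = -24536$)
$\left(I + h\right) \left(\frac{X{\left(557,119 \right)}}{-65311} + 122230\right) = \left(47204 - 24536\right) \left(- \frac{352}{-65311} + 122230\right) = 22668 \left(\left(-352\right) \left(- \frac{1}{65311}\right) + 122230\right) = 22668 \left(\frac{352}{65311} + 122230\right) = 22668 \cdot \frac{7982963882}{65311} = \frac{180957825277176}{65311}$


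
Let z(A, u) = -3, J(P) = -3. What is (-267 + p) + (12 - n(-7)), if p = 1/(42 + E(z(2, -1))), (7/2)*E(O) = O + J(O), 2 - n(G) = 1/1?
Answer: -72185/282 ≈ -255.98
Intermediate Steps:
n(G) = 1 (n(G) = 2 - 1/1 = 2 - 1*1 = 2 - 1 = 1)
E(O) = -6/7 + 2*O/7 (E(O) = 2*(O - 3)/7 = 2*(-3 + O)/7 = -6/7 + 2*O/7)
p = 7/282 (p = 1/(42 + (-6/7 + (2/7)*(-3))) = 1/(42 + (-6/7 - 6/7)) = 1/(42 - 12/7) = 1/(282/7) = 7/282 ≈ 0.024823)
(-267 + p) + (12 - n(-7)) = (-267 + 7/282) + (12 - 1*1) = -75287/282 + (12 - 1) = -75287/282 + 11 = -72185/282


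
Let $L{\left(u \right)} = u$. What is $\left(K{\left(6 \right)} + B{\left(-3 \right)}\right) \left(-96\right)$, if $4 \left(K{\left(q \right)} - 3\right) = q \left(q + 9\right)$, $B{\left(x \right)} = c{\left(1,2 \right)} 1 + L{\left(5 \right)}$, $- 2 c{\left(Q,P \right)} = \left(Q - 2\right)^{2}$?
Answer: $-2880$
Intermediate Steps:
$c{\left(Q,P \right)} = - \frac{\left(-2 + Q\right)^{2}}{2}$ ($c{\left(Q,P \right)} = - \frac{\left(Q - 2\right)^{2}}{2} = - \frac{\left(-2 + Q\right)^{2}}{2}$)
$B{\left(x \right)} = \frac{9}{2}$ ($B{\left(x \right)} = - \frac{\left(-2 + 1\right)^{2}}{2} \cdot 1 + 5 = - \frac{\left(-1\right)^{2}}{2} \cdot 1 + 5 = \left(- \frac{1}{2}\right) 1 \cdot 1 + 5 = \left(- \frac{1}{2}\right) 1 + 5 = - \frac{1}{2} + 5 = \frac{9}{2}$)
$K{\left(q \right)} = 3 + \frac{q \left(9 + q\right)}{4}$ ($K{\left(q \right)} = 3 + \frac{q \left(q + 9\right)}{4} = 3 + \frac{q \left(9 + q\right)}{4}$)
$\left(K{\left(6 \right)} + B{\left(-3 \right)}\right) \left(-96\right) = \left(\left(3 + \frac{6^{2}}{4} + \frac{9}{4} \cdot 6\right) + \frac{9}{2}\right) \left(-96\right) = \left(\left(3 + \frac{1}{4} \cdot 36 + \frac{27}{2}\right) + \frac{9}{2}\right) \left(-96\right) = \left(\left(3 + 9 + \frac{27}{2}\right) + \frac{9}{2}\right) \left(-96\right) = \left(\frac{51}{2} + \frac{9}{2}\right) \left(-96\right) = 30 \left(-96\right) = -2880$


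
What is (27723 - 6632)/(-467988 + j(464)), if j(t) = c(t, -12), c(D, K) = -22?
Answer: -21091/468010 ≈ -0.045065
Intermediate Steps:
j(t) = -22
(27723 - 6632)/(-467988 + j(464)) = (27723 - 6632)/(-467988 - 22) = 21091/(-468010) = 21091*(-1/468010) = -21091/468010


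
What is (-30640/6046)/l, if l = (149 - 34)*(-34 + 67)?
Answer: -3064/2294457 ≈ -0.0013354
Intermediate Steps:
l = 3795 (l = 115*33 = 3795)
(-30640/6046)/l = -30640/6046/3795 = -30640*1/6046*(1/3795) = -15320/3023*1/3795 = -3064/2294457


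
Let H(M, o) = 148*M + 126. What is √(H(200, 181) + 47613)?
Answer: √77339 ≈ 278.10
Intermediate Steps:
H(M, o) = 126 + 148*M
√(H(200, 181) + 47613) = √((126 + 148*200) + 47613) = √((126 + 29600) + 47613) = √(29726 + 47613) = √77339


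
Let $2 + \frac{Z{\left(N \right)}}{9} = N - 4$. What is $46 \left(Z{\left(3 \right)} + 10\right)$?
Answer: $-782$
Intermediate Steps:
$Z{\left(N \right)} = -54 + 9 N$ ($Z{\left(N \right)} = -18 + 9 \left(N - 4\right) = -18 + 9 \left(-4 + N\right) = -18 + \left(-36 + 9 N\right) = -54 + 9 N$)
$46 \left(Z{\left(3 \right)} + 10\right) = 46 \left(\left(-54 + 9 \cdot 3\right) + 10\right) = 46 \left(\left(-54 + 27\right) + 10\right) = 46 \left(-27 + 10\right) = 46 \left(-17\right) = -782$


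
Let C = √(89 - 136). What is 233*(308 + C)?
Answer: 71764 + 233*I*√47 ≈ 71764.0 + 1597.4*I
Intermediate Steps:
C = I*√47 (C = √(-47) = I*√47 ≈ 6.8557*I)
233*(308 + C) = 233*(308 + I*√47) = 71764 + 233*I*√47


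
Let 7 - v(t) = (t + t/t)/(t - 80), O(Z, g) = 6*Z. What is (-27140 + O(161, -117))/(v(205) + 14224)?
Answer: -3271750/1778669 ≈ -1.8394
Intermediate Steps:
v(t) = 7 - (1 + t)/(-80 + t) (v(t) = 7 - (t + t/t)/(t - 80) = 7 - (t + 1)/(-80 + t) = 7 - (1 + t)/(-80 + t))
(-27140 + O(161, -117))/(v(205) + 14224) = (-27140 + 6*161)/(3*(-187 + 2*205)/(-80 + 205) + 14224) = (-27140 + 966)/(3*(-187 + 410)/125 + 14224) = -26174/(3*(1/125)*223 + 14224) = -26174/(669/125 + 14224) = -26174/1778669/125 = -26174*125/1778669 = -3271750/1778669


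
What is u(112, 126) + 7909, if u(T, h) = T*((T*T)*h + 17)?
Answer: 177030741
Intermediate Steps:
u(T, h) = T*(17 + h*T²) (u(T, h) = T*(T²*h + 17) = T*(h*T² + 17) = T*(17 + h*T²))
u(112, 126) + 7909 = 112*(17 + 126*112²) + 7909 = 112*(17 + 126*12544) + 7909 = 112*(17 + 1580544) + 7909 = 112*1580561 + 7909 = 177022832 + 7909 = 177030741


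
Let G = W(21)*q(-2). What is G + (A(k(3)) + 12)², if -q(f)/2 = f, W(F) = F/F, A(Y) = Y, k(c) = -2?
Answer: 104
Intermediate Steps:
W(F) = 1
q(f) = -2*f
G = 4 (G = 1*(-2*(-2)) = 1*4 = 4)
G + (A(k(3)) + 12)² = 4 + (-2 + 12)² = 4 + 10² = 4 + 100 = 104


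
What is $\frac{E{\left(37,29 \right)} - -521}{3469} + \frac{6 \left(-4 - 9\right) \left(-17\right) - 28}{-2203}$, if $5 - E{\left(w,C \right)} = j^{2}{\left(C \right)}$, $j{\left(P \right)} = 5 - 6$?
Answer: $- \frac{3346187}{7642207} \approx -0.43786$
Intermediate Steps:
$j{\left(P \right)} = -1$ ($j{\left(P \right)} = 5 - 6 = -1$)
$E{\left(w,C \right)} = 4$ ($E{\left(w,C \right)} = 5 - \left(-1\right)^{2} = 5 - 1 = 4$)
$\frac{E{\left(37,29 \right)} - -521}{3469} + \frac{6 \left(-4 - 9\right) \left(-17\right) - 28}{-2203} = \frac{4 - -521}{3469} + \frac{6 \left(-4 - 9\right) \left(-17\right) - 28}{-2203} = \left(4 + 521\right) \frac{1}{3469} + \left(6 \left(-4 - 9\right) \left(-17\right) - 28\right) \left(- \frac{1}{2203}\right) = 525 \cdot \frac{1}{3469} + \left(6 \left(-13\right) \left(-17\right) - 28\right) \left(- \frac{1}{2203}\right) = \frac{525}{3469} + \left(\left(-78\right) \left(-17\right) - 28\right) \left(- \frac{1}{2203}\right) = \frac{525}{3469} + \left(1326 - 28\right) \left(- \frac{1}{2203}\right) = \frac{525}{3469} + 1298 \left(- \frac{1}{2203}\right) = \frac{525}{3469} - \frac{1298}{2203} = - \frac{3346187}{7642207}$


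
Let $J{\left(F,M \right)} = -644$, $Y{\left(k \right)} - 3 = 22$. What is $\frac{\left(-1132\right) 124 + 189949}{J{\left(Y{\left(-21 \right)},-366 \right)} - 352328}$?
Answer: $- \frac{49581}{352972} \approx -0.14047$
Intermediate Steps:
$Y{\left(k \right)} = 25$ ($Y{\left(k \right)} = 3 + 22 = 25$)
$\frac{\left(-1132\right) 124 + 189949}{J{\left(Y{\left(-21 \right)},-366 \right)} - 352328} = \frac{\left(-1132\right) 124 + 189949}{-644 - 352328} = \frac{-140368 + 189949}{-352972} = 49581 \left(- \frac{1}{352972}\right) = - \frac{49581}{352972}$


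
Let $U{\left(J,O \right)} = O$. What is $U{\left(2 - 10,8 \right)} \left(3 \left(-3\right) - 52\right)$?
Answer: $-488$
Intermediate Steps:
$U{\left(2 - 10,8 \right)} \left(3 \left(-3\right) - 52\right) = 8 \left(3 \left(-3\right) - 52\right) = 8 \left(-9 - 52\right) = 8 \left(-61\right) = -488$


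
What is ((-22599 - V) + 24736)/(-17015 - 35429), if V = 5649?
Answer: 878/13111 ≈ 0.066967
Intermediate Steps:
((-22599 - V) + 24736)/(-17015 - 35429) = ((-22599 - 1*5649) + 24736)/(-17015 - 35429) = ((-22599 - 5649) + 24736)/(-52444) = (-28248 + 24736)*(-1/52444) = -3512*(-1/52444) = 878/13111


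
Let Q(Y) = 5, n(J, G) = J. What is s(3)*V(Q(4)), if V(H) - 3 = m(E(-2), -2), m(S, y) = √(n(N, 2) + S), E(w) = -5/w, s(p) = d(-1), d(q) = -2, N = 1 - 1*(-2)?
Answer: -6 - √22 ≈ -10.690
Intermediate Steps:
N = 3 (N = 1 + 2 = 3)
s(p) = -2
m(S, y) = √(3 + S)
V(H) = 3 + √22/2 (V(H) = 3 + √(3 - 5/(-2)) = 3 + √(3 - 5*(-½)) = 3 + √(3 + 5/2) = 3 + √(11/2) = 3 + √22/2)
s(3)*V(Q(4)) = -2*(3 + √22/2) = -6 - √22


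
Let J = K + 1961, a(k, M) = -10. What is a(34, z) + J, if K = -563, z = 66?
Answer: 1388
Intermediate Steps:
J = 1398 (J = -563 + 1961 = 1398)
a(34, z) + J = -10 + 1398 = 1388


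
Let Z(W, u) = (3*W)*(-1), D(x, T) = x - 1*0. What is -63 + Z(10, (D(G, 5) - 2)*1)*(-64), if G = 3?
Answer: 1857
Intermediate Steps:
D(x, T) = x (D(x, T) = x + 0 = x)
Z(W, u) = -3*W
-63 + Z(10, (D(G, 5) - 2)*1)*(-64) = -63 - 3*10*(-64) = -63 - 30*(-64) = -63 + 1920 = 1857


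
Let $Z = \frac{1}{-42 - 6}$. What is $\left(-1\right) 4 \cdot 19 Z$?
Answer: $\frac{19}{12} \approx 1.5833$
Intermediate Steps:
$Z = - \frac{1}{48}$ ($Z = \frac{1}{-48} = - \frac{1}{48} \approx -0.020833$)
$\left(-1\right) 4 \cdot 19 Z = \left(-1\right) 4 \cdot 19 \left(- \frac{1}{48}\right) = \left(-4\right) 19 \left(- \frac{1}{48}\right) = \left(-76\right) \left(- \frac{1}{48}\right) = \frac{19}{12}$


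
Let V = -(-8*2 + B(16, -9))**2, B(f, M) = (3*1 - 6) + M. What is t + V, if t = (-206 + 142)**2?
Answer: 3312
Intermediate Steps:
t = 4096 (t = (-64)**2 = 4096)
B(f, M) = -3 + M (B(f, M) = (3 - 6) + M = -3 + M)
V = -784 (V = -(-8*2 + (-3 - 9))**2 = -(-16 - 12)**2 = -1*(-28)**2 = -1*784 = -784)
t + V = 4096 - 784 = 3312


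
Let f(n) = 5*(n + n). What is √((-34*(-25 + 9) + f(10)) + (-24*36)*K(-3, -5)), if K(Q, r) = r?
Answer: 2*√1241 ≈ 70.456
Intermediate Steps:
f(n) = 10*n (f(n) = 5*(2*n) = 10*n)
√((-34*(-25 + 9) + f(10)) + (-24*36)*K(-3, -5)) = √((-34*(-25 + 9) + 10*10) - 24*36*(-5)) = √((-34*(-16) + 100) - 864*(-5)) = √((544 + 100) + 4320) = √(644 + 4320) = √4964 = 2*√1241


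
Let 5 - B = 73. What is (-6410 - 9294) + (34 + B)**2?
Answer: -14548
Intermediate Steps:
B = -68 (B = 5 - 1*73 = 5 - 73 = -68)
(-6410 - 9294) + (34 + B)**2 = (-6410 - 9294) + (34 - 68)**2 = -15704 + (-34)**2 = -15704 + 1156 = -14548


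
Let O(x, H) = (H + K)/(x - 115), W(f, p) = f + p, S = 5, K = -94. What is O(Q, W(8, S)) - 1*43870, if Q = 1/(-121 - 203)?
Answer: -1634613826/37261 ≈ -43869.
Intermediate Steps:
Q = -1/324 (Q = 1/(-324) = -1/324 ≈ -0.0030864)
O(x, H) = (-94 + H)/(-115 + x) (O(x, H) = (H - 94)/(x - 115) = (-94 + H)/(-115 + x))
O(Q, W(8, S)) - 1*43870 = (-94 + (8 + 5))/(-115 - 1/324) - 1*43870 = (-94 + 13)/(-37261/324) - 43870 = -324/37261*(-81) - 43870 = 26244/37261 - 43870 = -1634613826/37261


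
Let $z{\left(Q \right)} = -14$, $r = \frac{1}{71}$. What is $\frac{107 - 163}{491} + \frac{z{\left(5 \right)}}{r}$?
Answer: $- \frac{488110}{491} \approx -994.11$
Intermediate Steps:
$r = \frac{1}{71} \approx 0.014085$
$\frac{107 - 163}{491} + \frac{z{\left(5 \right)}}{r} = \frac{107 - 163}{491} - 14 \frac{1}{\frac{1}{71}} = \left(-56\right) \frac{1}{491} - 994 = - \frac{56}{491} - 994 = - \frac{488110}{491}$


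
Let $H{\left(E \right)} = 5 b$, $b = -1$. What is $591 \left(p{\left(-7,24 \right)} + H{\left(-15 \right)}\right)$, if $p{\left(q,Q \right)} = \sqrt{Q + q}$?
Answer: $-2955 + 591 \sqrt{17} \approx -518.24$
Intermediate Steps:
$H{\left(E \right)} = -5$ ($H{\left(E \right)} = 5 \left(-1\right) = -5$)
$591 \left(p{\left(-7,24 \right)} + H{\left(-15 \right)}\right) = 591 \left(\sqrt{24 - 7} - 5\right) = 591 \left(\sqrt{17} - 5\right) = 591 \left(-5 + \sqrt{17}\right) = -2955 + 591 \sqrt{17}$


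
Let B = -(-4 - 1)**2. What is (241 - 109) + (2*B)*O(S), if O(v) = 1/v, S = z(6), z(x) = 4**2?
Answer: 1031/8 ≈ 128.88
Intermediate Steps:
z(x) = 16
S = 16
B = -25 (B = -1*(-5)**2 = -1*25 = -25)
O(v) = 1/v
(241 - 109) + (2*B)*O(S) = (241 - 109) + (2*(-25))/16 = 132 - 50*1/16 = 132 - 25/8 = 1031/8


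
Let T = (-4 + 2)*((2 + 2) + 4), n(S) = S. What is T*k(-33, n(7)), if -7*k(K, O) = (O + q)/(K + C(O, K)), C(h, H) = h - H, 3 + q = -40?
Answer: -576/49 ≈ -11.755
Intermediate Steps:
q = -43 (q = -3 - 40 = -43)
k(K, O) = -(-43 + O)/(7*O) (k(K, O) = -(O - 43)/(7*(K + (O - K))) = -(-43 + O)/(7*O))
T = -16 (T = -2*(4 + 4) = -2*8 = -16)
T*k(-33, n(7)) = -16*(43 - 1*7)/(7*7) = -16*(43 - 7)/(7*7) = -16*36/(7*7) = -16*36/49 = -576/49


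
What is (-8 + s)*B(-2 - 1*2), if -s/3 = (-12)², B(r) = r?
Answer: 1760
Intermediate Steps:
s = -432 (s = -3*(-12)² = -3*144 = -432)
(-8 + s)*B(-2 - 1*2) = (-8 - 432)*(-2 - 1*2) = -440*(-2 - 2) = -440*(-4) = 1760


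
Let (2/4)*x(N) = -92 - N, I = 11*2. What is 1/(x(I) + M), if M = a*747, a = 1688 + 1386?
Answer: 1/2296050 ≈ 4.3553e-7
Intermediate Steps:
a = 3074
I = 22
x(N) = -184 - 2*N (x(N) = 2*(-92 - N) = -184 - 2*N)
M = 2296278 (M = 3074*747 = 2296278)
1/(x(I) + M) = 1/((-184 - 2*22) + 2296278) = 1/((-184 - 44) + 2296278) = 1/(-228 + 2296278) = 1/2296050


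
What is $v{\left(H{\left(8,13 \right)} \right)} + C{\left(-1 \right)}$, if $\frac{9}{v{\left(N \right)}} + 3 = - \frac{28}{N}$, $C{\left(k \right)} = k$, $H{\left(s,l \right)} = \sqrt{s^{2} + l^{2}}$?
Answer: $- \frac{7604}{1313} + \frac{252 \sqrt{233}}{1313} \approx -2.8617$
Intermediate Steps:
$H{\left(s,l \right)} = \sqrt{l^{2} + s^{2}}$
$v{\left(N \right)} = \frac{9}{-3 - \frac{28}{N}}$
$v{\left(H{\left(8,13 \right)} \right)} + C{\left(-1 \right)} = - \frac{9 \sqrt{13^{2} + 8^{2}}}{28 + 3 \sqrt{13^{2} + 8^{2}}} - 1 = - \frac{9 \sqrt{169 + 64}}{28 + 3 \sqrt{169 + 64}} - 1 = - \frac{9 \sqrt{233}}{28 + 3 \sqrt{233}} - 1 = -1 - \frac{9 \sqrt{233}}{28 + 3 \sqrt{233}}$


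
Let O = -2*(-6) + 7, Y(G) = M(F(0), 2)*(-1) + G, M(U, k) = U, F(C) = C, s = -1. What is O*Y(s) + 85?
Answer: 66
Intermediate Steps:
Y(G) = G (Y(G) = 0*(-1) + G = 0 + G = G)
O = 19 (O = 12 + 7 = 19)
O*Y(s) + 85 = 19*(-1) + 85 = -19 + 85 = 66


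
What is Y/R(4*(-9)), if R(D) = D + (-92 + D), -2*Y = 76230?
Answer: 38115/164 ≈ 232.41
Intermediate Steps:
Y = -38115 (Y = -½*76230 = -38115)
R(D) = -92 + 2*D
Y/R(4*(-9)) = -38115/(-92 + 2*(4*(-9))) = -38115/(-92 + 2*(-36)) = -38115/(-92 - 72) = -38115/(-164) = -38115*(-1/164) = 38115/164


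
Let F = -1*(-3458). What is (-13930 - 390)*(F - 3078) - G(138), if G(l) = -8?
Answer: -5441592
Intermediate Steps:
F = 3458
(-13930 - 390)*(F - 3078) - G(138) = (-13930 - 390)*(3458 - 3078) - 1*(-8) = -14320*380 + 8 = -5441600 + 8 = -5441592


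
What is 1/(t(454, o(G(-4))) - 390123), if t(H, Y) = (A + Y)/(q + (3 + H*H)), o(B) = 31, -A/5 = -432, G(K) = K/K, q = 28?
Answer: -206147/80422683890 ≈ -2.5633e-6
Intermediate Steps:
G(K) = 1
A = 2160 (A = -5*(-432) = 2160)
t(H, Y) = (2160 + Y)/(31 + H²) (t(H, Y) = (2160 + Y)/(28 + (3 + H*H)) = (2160 + Y)/(28 + (3 + H²)) = (2160 + Y)/(31 + H²))
1/(t(454, o(G(-4))) - 390123) = 1/((2160 + 31)/(31 + 454²) - 390123) = 1/(2191/(31 + 206116) - 390123) = 1/(2191/206147 - 390123) = 1/(-80422683890/206147) = -206147/80422683890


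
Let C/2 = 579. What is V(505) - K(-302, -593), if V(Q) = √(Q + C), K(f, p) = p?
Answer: 593 + √1663 ≈ 633.78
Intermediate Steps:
C = 1158 (C = 2*579 = 1158)
V(Q) = √(1158 + Q) (V(Q) = √(Q + 1158) = √(1158 + Q))
V(505) - K(-302, -593) = √(1158 + 505) - 1*(-593) = √1663 + 593 = 593 + √1663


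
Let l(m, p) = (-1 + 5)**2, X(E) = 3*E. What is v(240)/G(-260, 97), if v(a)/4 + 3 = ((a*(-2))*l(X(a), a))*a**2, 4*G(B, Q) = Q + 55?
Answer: -884736006/19 ≈ -4.6565e+7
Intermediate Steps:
G(B, Q) = 55/4 + Q/4 (G(B, Q) = (Q + 55)/4 = (55 + Q)/4 = 55/4 + Q/4)
l(m, p) = 16 (l(m, p) = 4**2 = 16)
v(a) = -12 - 128*a**3 (v(a) = -12 + 4*(((a*(-2))*16)*a**2) = -12 + 4*((-2*a*16)*a**2) = -12 + 4*((-32*a)*a**2) = -12 + 4*(-32*a**3) = -12 - 128*a**3)
v(240)/G(-260, 97) = (-12 - 128*240**3)/(55/4 + (1/4)*97) = (-12 - 128*13824000)/(55/4 + 97/4) = (-12 - 1769472000)/38 = -1769472012*1/38 = -884736006/19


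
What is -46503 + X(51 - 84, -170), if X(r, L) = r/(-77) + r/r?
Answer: -325511/7 ≈ -46502.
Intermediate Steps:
X(r, L) = 1 - r/77 (X(r, L) = r*(-1/77) + 1 = -r/77 + 1 = 1 - r/77)
-46503 + X(51 - 84, -170) = -46503 + (1 - (51 - 84)/77) = -46503 + (1 - 1/77*(-33)) = -46503 + (1 + 3/7) = -46503 + 10/7 = -325511/7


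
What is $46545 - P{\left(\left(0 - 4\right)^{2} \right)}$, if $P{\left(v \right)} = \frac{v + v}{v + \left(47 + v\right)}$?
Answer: $\frac{3677023}{79} \approx 46545.0$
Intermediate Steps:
$P{\left(v \right)} = \frac{2 v}{47 + 2 v}$
$46545 - P{\left(\left(0 - 4\right)^{2} \right)} = 46545 - \frac{2 \left(0 - 4\right)^{2}}{47 + 2 \left(0 - 4\right)^{2}} = 46545 - \frac{2 \left(-4\right)^{2}}{47 + 2 \left(-4\right)^{2}} = 46545 - 2 \cdot 16 \frac{1}{47 + 2 \cdot 16} = 46545 - 2 \cdot 16 \frac{1}{47 + 32} = 46545 - 2 \cdot 16 \cdot \frac{1}{79} = 46545 - \frac{32}{79} = \frac{3677023}{79}$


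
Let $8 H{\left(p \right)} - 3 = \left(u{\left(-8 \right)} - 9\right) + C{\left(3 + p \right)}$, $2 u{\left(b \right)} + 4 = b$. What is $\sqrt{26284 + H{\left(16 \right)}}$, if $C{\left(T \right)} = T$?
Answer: $\frac{\sqrt{420558}}{4} \approx 162.13$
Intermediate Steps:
$u{\left(b \right)} = -2 + \frac{b}{2}$
$H{\left(p \right)} = - \frac{9}{8} + \frac{p}{8}$ ($H{\left(p \right)} = \frac{3}{8} + \frac{\left(\left(-2 + \frac{1}{2} \left(-8\right)\right) - 9\right) + \left(3 + p\right)}{8} = \frac{3}{8} + \frac{\left(\left(-2 - 4\right) - 9\right) + \left(3 + p\right)}{8} = \frac{3}{8} + \frac{\left(-6 - 9\right) + \left(3 + p\right)}{8} = \frac{3}{8} + \frac{-15 + \left(3 + p\right)}{8} = \frac{3}{8} + \frac{-12 + p}{8} = \frac{3}{8} + \left(- \frac{3}{2} + \frac{p}{8}\right) = - \frac{9}{8} + \frac{p}{8}$)
$\sqrt{26284 + H{\left(16 \right)}} = \sqrt{26284 + \left(- \frac{9}{8} + \frac{1}{8} \cdot 16\right)} = \sqrt{26284 + \left(- \frac{9}{8} + 2\right)} = \sqrt{26284 + \frac{7}{8}} = \sqrt{\frac{210279}{8}} = \frac{\sqrt{420558}}{4}$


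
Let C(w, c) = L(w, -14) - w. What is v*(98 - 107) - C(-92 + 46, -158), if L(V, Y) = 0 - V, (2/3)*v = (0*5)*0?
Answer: -92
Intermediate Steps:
v = 0 (v = 3*((0*5)*0)/2 = 3*(0*0)/2 = (3/2)*0 = 0)
L(V, Y) = -V
C(w, c) = -2*w (C(w, c) = -w - w = -2*w)
v*(98 - 107) - C(-92 + 46, -158) = 0*(98 - 107) - (-2)*(-92 + 46) = 0*(-9) - (-2)*(-46) = 0 - 1*92 = 0 - 92 = -92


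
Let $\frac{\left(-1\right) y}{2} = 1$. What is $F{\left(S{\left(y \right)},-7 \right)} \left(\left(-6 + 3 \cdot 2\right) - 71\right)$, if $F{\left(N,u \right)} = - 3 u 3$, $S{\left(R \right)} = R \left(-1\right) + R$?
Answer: $-4473$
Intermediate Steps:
$y = -2$ ($y = \left(-2\right) 1 = -2$)
$S{\left(R \right)} = 0$ ($S{\left(R \right)} = - R + R = 0$)
$F{\left(N,u \right)} = - 9 u$
$F{\left(S{\left(y \right)},-7 \right)} \left(\left(-6 + 3 \cdot 2\right) - 71\right) = \left(-9\right) \left(-7\right) \left(\left(-6 + 3 \cdot 2\right) - 71\right) = 63 \left(\left(-6 + 6\right) - 71\right) = 63 \left(0 - 71\right) = 63 \left(-71\right) = -4473$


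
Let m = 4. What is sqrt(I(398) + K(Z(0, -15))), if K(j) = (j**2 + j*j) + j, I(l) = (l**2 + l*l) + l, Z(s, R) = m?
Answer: sqrt(317242) ≈ 563.24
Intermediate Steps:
Z(s, R) = 4
I(l) = l + 2*l**2 (I(l) = (l**2 + l**2) + l = 2*l**2 + l = l + 2*l**2)
K(j) = j + 2*j**2 (K(j) = (j**2 + j**2) + j = 2*j**2 + j = j + 2*j**2)
sqrt(I(398) + K(Z(0, -15))) = sqrt(398*(1 + 2*398) + 4*(1 + 2*4)) = sqrt(398*(1 + 796) + 4*(1 + 8)) = sqrt(398*797 + 4*9) = sqrt(317206 + 36) = sqrt(317242)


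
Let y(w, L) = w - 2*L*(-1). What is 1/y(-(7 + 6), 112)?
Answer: 1/211 ≈ 0.0047393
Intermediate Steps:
y(w, L) = w + 2*L
1/y(-(7 + 6), 112) = 1/(-(7 + 6) + 2*112) = 1/(-1*13 + 224) = 1/(-13 + 224) = 1/211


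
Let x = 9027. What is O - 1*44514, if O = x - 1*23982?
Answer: -59469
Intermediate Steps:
O = -14955 (O = 9027 - 1*23982 = 9027 - 23982 = -14955)
O - 1*44514 = -14955 - 1*44514 = -14955 - 44514 = -59469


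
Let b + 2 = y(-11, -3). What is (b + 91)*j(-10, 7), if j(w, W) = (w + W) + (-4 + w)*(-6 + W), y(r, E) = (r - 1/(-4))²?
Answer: -55641/16 ≈ -3477.6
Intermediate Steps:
y(r, E) = (¼ + r)² (y(r, E) = (r - 1*(-¼))² = (r + ¼)² = (¼ + r)²)
b = 1817/16 (b = -2 + (1 + 4*(-11))²/16 = -2 + (1 - 44)²/16 = -2 + (1/16)*(-43)² = -2 + (1/16)*1849 = -2 + 1849/16 = 1817/16 ≈ 113.56)
j(w, W) = W + w + (-6 + W)*(-4 + w) (j(w, W) = (W + w) + (-6 + W)*(-4 + w) = W + w + (-6 + W)*(-4 + w))
(b + 91)*j(-10, 7) = (1817/16 + 91)*(24 - 5*(-10) - 3*7 + 7*(-10)) = 3273*(24 + 50 - 21 - 70)/16 = (3273/16)*(-17) = -55641/16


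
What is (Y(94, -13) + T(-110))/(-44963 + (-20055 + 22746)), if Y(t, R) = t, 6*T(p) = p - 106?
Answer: -29/21136 ≈ -0.0013721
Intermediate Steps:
T(p) = -53/3 + p/6 (T(p) = (p - 106)/6 = (-106 + p)/6 = -53/3 + p/6)
(Y(94, -13) + T(-110))/(-44963 + (-20055 + 22746)) = (94 + (-53/3 + (⅙)*(-110)))/(-44963 + (-20055 + 22746)) = (94 + (-53/3 - 55/3))/(-44963 + 2691) = (94 - 36)/(-42272) = 58*(-1/42272) = -29/21136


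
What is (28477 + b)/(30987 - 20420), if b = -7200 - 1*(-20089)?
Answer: 41366/10567 ≈ 3.9146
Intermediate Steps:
b = 12889 (b = -7200 + 20089 = 12889)
(28477 + b)/(30987 - 20420) = (28477 + 12889)/(30987 - 20420) = 41366/10567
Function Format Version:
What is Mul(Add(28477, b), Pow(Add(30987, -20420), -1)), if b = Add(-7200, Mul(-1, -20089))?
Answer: Rational(41366, 10567) ≈ 3.9146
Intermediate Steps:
b = 12889 (b = Add(-7200, 20089) = 12889)
Mul(Add(28477, b), Pow(Add(30987, -20420), -1)) = Mul(Add(28477, 12889), Pow(Add(30987, -20420), -1)) = Mul(41366, Pow(10567, -1)) = Mul(41366, Rational(1, 10567)) = Rational(41366, 10567)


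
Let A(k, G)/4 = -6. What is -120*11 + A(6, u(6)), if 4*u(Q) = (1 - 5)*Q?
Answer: -1344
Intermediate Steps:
u(Q) = -Q (u(Q) = ((1 - 5)*Q)/4 = (-4*Q)/4 = -Q)
A(k, G) = -24 (A(k, G) = 4*(-6) = -24)
-120*11 + A(6, u(6)) = -120*11 - 24 = -1320 - 24 = -1344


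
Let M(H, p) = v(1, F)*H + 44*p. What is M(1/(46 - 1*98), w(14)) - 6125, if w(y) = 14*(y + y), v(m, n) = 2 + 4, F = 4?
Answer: 289195/26 ≈ 11123.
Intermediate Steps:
v(m, n) = 6
w(y) = 28*y (w(y) = 14*(2*y) = 28*y)
M(H, p) = 6*H + 44*p
M(1/(46 - 1*98), w(14)) - 6125 = (6/(46 - 1*98) + 44*(28*14)) - 6125 = (6/(46 - 98) + 44*392) - 6125 = (6/(-52) + 17248) - 6125 = (6*(-1/52) + 17248) - 6125 = (-3/26 + 17248) - 6125 = 448445/26 - 6125 = 289195/26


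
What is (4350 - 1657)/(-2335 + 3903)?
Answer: 2693/1568 ≈ 1.7175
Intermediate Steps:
(4350 - 1657)/(-2335 + 3903) = 2693/1568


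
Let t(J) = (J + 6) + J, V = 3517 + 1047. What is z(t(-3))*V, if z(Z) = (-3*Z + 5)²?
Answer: 114100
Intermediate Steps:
V = 4564
t(J) = 6 + 2*J (t(J) = (6 + J) + J = 6 + 2*J)
z(Z) = (5 - 3*Z)²
z(t(-3))*V = (-5 + 3*(6 + 2*(-3)))²*4564 = (-5 + 3*(6 - 6))²*4564 = (-5 + 3*0)²*4564 = (-5 + 0)²*4564 = (-5)²*4564 = 25*4564 = 114100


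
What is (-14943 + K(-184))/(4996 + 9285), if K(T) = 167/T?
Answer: -2749679/2627704 ≈ -1.0464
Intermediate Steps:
(-14943 + K(-184))/(4996 + 9285) = (-14943 + 167/(-184))/(4996 + 9285) = (-14943 + 167*(-1/184))/14281 = (-14943 - 167/184)*(1/14281) = -2749679/184*1/14281 = -2749679/2627704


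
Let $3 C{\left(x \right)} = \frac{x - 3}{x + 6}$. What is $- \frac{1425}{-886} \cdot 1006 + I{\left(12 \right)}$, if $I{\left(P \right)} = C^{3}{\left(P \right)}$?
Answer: $\frac{154823843}{95688} \approx 1618.0$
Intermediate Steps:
$C{\left(x \right)} = \frac{-3 + x}{3 \left(6 + x\right)}$ ($C{\left(x \right)} = \frac{\left(x - 3\right) \frac{1}{x + 6}}{3} = \frac{\left(-3 + x\right) \frac{1}{6 + x}}{3} = \frac{\frac{1}{6 + x} \left(-3 + x\right)}{3} = \frac{-3 + x}{3 \left(6 + x\right)}$)
$I{\left(P \right)} = \frac{\left(-3 + P\right)^{3}}{27 \left(6 + P\right)^{3}}$ ($I{\left(P \right)} = \left(\frac{-3 + P}{3 \left(6 + P\right)}\right)^{3} = \frac{\left(-3 + P\right)^{3}}{27 \left(6 + P\right)^{3}}$)
$- \frac{1425}{-886} \cdot 1006 + I{\left(12 \right)} = - \frac{1425}{-886} \cdot 1006 + \frac{\left(-3 + 12\right)^{3}}{27 \left(6 + 12\right)^{3}} = \left(-1425\right) \left(- \frac{1}{886}\right) 1006 + \frac{9^{3}}{27 \cdot 5832} = \frac{1425}{886} \cdot 1006 + \frac{1}{27} \cdot 729 \cdot \frac{1}{5832} = \frac{716775}{443} + \frac{1}{216} = \frac{154823843}{95688}$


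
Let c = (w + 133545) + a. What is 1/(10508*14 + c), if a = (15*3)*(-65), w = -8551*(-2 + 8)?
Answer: 1/226426 ≈ 4.4165e-6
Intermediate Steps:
w = -51306 (w = -8551*6 = -51306)
a = -2925 (a = 45*(-65) = -2925)
c = 79314 (c = (-51306 + 133545) - 2925 = 82239 - 2925 = 79314)
1/(10508*14 + c) = 1/(10508*14 + 79314) = 1/(147112 + 79314) = 1/226426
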